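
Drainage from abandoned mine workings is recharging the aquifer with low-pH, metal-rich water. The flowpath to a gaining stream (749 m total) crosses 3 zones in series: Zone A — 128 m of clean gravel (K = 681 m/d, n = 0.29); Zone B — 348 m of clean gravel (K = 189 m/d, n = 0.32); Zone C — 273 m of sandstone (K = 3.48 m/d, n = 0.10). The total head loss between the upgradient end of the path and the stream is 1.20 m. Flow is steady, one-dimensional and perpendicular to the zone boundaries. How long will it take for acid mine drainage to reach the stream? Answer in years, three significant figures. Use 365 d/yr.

Continuity: the same q passes through each zone, so ΔH = q·Σ(L_j/K_j) — the zones act as resistances in series.
Σ(L/K) = 128/681 + 348/189 + 273/3.48 = 0.1880 + 1.841 + 78.45 = 80.48 d
q = ΔH / Σ(L/K) = 1.20 / 80.48 = 0.01491 m/d (same in every zone)
Zone A: v = q/n = 0.01491/0.29 = 0.05142 m/d → t_A = 128/0.05142 = 2489 d
Zone B: v = q/n = 0.01491/0.32 = 0.04660 m/d → t_B = 348/0.04660 = 7468 d
Zone C: v = q/n = 0.01491/0.10 = 0.1491 m/d → t_C = 273/0.1491 = 1831 d
Total t = 2489 + 7468 + 1831 = 11790 d
   = 11790 / 365 = 32.3 yr

32.3 years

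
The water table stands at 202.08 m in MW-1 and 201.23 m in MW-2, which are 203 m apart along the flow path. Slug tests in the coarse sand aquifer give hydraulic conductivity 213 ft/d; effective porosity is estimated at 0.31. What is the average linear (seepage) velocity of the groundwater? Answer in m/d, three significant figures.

0.877 m/d

Hydraulic gradient i = (202.08 − 201.23) / 203 = 0.85 / 203 = 0.004187
K = 213 ft/d × 0.3048 = 64.92 m/d
q = Ki = 64.92 × 0.004187 = 0.2718 m/d
Seepage velocity v = q / n = 0.2718 / 0.31 = 0.8769 m/d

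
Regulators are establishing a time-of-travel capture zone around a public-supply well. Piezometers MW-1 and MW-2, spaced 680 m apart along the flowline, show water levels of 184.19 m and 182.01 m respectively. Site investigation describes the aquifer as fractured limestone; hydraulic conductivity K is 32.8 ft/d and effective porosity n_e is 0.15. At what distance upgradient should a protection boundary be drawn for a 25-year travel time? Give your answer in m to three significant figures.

1950 m

Hydraulic gradient i = (184.19 − 182.01) / 680 = 2.18 / 680 = 0.003206
K = 32.8 ft/d × 0.3048 = 9.997 m/d
q = Ki = 9.997 × 0.003206 = 0.03205 m/d
v_s = q/n_e = 0.03205/0.15 = 0.2137 m/d
T = 25 yr × 365 = 9125 d
L = v × T = 0.2137 × 9125 = 1950 m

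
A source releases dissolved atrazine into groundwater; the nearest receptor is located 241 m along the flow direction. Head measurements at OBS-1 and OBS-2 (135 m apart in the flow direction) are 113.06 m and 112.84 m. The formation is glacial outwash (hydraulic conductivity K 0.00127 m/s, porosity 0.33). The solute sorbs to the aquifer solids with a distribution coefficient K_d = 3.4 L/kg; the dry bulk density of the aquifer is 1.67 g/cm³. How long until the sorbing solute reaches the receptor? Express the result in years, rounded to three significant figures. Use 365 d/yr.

22.2 years

Hydraulic gradient i = (113.06 − 112.84) / 135 = 0.22 / 135 = 0.001630
K = 0.00127 m/s × 86400 s/d = 109.7 m/d
Darcy flux q = K·i = 109.7 × 0.001630 = 0.1788 m/d
v = Ki/n = 109.7·0.001630/0.33 = 0.5419 m/d
Retardation R = 1 + ρ_b·K_d/n = 1 + 1.67×3.4/0.33 = 18.21
Contaminant velocity v_c = v/R = 0.5419/18.21 = 0.02976 m/d
t = L/v_c = 241/0.02976 = 8097 d
   = 8097/365 = 22.2 yr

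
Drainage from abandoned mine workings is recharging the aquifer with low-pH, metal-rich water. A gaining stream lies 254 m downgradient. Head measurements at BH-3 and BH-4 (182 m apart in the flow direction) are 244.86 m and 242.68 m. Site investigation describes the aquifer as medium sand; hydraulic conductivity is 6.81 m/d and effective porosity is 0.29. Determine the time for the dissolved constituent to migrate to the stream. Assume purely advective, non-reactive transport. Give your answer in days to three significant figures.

Hydraulic gradient i = (244.86 − 242.68) / 182 = 2.18 / 182 = 0.01198
Specific discharge q = 6.81 × 0.01198 = 0.08157 m/d
Average linear velocity = 0.08157 / 0.29 = 0.2813 m/d
t = L / v = 254 / 0.2813 = 903.0 d

903 days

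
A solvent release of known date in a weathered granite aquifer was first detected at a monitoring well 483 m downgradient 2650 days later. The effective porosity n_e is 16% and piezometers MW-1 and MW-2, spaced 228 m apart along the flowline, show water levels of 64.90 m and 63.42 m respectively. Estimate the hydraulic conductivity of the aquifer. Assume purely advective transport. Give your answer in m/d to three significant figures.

Hydraulic gradient i = (64.90 − 63.42) / 228 = 1.48 / 228 = 0.006491
v = L / t = 483 / 2650 = 0.1823 m/d
K = v · n / i = 0.1823 × 0.16 / 0.006491 = 4.49 m/d

4.49 m/d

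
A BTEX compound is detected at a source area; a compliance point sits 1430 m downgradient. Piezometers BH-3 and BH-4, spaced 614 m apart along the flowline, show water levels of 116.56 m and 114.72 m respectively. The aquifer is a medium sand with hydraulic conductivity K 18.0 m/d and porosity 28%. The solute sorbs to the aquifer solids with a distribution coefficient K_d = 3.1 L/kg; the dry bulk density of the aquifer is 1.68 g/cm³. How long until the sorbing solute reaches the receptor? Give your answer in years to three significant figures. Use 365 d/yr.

Hydraulic gradient i = (116.56 − 114.72) / 614 = 1.84 / 614 = 0.002997
q = Ki = 18.0 × 0.002997 = 0.05394 m/d
Average linear velocity = 0.05394 / 0.28 = 0.1926 m/d
Retardation R = 1 + ρ_b·K_d/n = 1 + 1.68×3.1/0.28 = 19.60
Contaminant velocity v_c = v/R = 0.1926/19.60 = 0.009829 m/d
t = L/v_c = 1430/0.009829 = 145500 d
   = 145500/365 = 399 yr

399 years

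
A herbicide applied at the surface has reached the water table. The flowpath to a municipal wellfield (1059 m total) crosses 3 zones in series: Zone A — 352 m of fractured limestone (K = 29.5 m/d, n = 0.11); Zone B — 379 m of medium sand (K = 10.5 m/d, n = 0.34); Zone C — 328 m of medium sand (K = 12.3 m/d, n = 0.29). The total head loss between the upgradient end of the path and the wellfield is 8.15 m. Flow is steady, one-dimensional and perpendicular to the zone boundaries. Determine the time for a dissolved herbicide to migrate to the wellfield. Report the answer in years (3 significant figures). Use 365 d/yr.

Continuity: the same q passes through each zone, so ΔH = q·Σ(L_j/K_j) — the zones act as resistances in series.
Σ(L/K) = 352/29.5 + 379/10.5 + 328/12.3 = 11.93 + 36.10 + 26.67 = 74.69 d
q = ΔH / Σ(L/K) = 8.15 / 74.69 = 0.1091 m/d (same in every zone)
Zone A: v = q/n = 0.1091/0.11 = 0.9919 m/d → t_A = 352/0.9919 = 354.9 d
Zone B: v = q/n = 0.1091/0.34 = 0.3209 m/d → t_B = 379/0.3209 = 1181 d
Zone C: v = q/n = 0.1091/0.29 = 0.3762 m/d → t_C = 328/0.3762 = 871.8 d
Total t = 354.9 + 1181 + 871.8 = 2408 d
   = 2408 / 365 = 6.60 yr

6.60 years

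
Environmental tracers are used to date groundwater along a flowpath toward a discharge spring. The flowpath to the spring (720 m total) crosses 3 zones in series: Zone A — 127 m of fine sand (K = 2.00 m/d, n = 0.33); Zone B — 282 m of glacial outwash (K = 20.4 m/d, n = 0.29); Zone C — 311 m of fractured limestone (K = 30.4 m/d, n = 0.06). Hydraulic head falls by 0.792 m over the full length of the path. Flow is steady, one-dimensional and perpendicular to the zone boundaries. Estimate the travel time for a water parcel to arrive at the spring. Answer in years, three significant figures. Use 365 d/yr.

Steady 1-D flow in series ⇒ the Darcy flux q is identical in every zone and the zone head losses add (resistances L/K in series).
Σ(L/K) = 127/2.00 + 282/20.4 + 311/30.4 = 63.50 + 13.82 + 10.23 = 87.55 d
q = ΔH / Σ(L/K) = 0.792 / 87.55 = 0.009046 m/d (same in every zone)
Zone A: v = q/n = 0.009046/0.33 = 0.02741 m/d → t_A = 127/0.02741 = 4633 d
Zone B: v = q/n = 0.009046/0.29 = 0.03119 m/d → t_B = 282/0.03119 = 9041 d
Zone C: v = q/n = 0.009046/0.06 = 0.1508 m/d → t_C = 311/0.1508 = 2063 d
Total t = 4633 + 9041 + 2063 = 15740 d
   = 15740 / 365 = 43.1 yr

43.1 years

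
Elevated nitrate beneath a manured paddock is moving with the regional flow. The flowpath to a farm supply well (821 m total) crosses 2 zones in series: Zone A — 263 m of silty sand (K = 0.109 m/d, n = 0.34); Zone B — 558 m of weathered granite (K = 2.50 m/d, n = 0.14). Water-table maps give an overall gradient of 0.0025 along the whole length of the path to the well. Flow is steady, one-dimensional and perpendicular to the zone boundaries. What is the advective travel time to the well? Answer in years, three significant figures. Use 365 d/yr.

For zones in series the flux q is common to all zones; the equivalent conductivity is the harmonic (thickness-weighted) mean, K_eq = L_total / Σ(L_j/K_j).
Σ(L/K) = 263/0.109 + 558/2.50 = 2413 + 223.2 = 2636 d
K_eq = L_total / Σ(L/K) = 821 / 2636 = 0.3115 m/d
q = K_eq · i = 0.3115 × 0.0025 = 7.786e-4 m/d (same in every zone)
Zone A: v = q/n = 7.786e-4/0.34 = 0.002290 m/d → t_A = 263/0.002290 = 114800 d
Zone B: v = q/n = 7.786e-4/0.14 = 0.005562 m/d → t_B = 558/0.005562 = 100300 d
Total t = 114800 + 100300 = 215200 d
   = 215200 / 365 = 590 yr

590 years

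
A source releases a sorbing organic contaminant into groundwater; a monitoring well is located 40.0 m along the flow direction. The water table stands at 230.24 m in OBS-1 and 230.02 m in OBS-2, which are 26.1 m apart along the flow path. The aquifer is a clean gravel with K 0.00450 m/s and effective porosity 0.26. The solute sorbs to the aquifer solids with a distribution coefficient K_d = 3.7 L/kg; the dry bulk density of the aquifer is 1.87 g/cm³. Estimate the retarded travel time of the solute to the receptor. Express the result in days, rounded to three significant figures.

Hydraulic gradient i = (230.24 − 230.02) / 26.1 = 0.22 / 26.1 = 0.008429
K = 0.00450 m/s × 86400 s/d = 388.8 m/d
Specific discharge q = 388.8 × 0.008429 = 3.277 m/d
Average linear velocity = 3.277 / 0.26 = 12.60 m/d
Retardation R = 1 + ρ_b·K_d/n = 1 + 1.87×3.7/0.26 = 27.61
Contaminant velocity v_c = v/R = 12.60/27.61 = 0.4565 m/d
t = L/v_c = 40.0/0.4565 = 87.62 d

87.6 days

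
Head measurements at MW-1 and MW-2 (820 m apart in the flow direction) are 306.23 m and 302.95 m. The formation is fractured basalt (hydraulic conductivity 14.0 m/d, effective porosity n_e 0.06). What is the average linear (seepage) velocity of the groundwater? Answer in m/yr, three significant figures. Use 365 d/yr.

Hydraulic gradient i = (306.23 − 302.95) / 820 = 3.28 / 820 = 0.004000
q = Ki = 14.0 × 0.004000 = 0.05600 m/d
Seepage velocity v = q / n = 0.05600 / 0.06 = 0.9333 m/d
   = 0.9333 × 365 = 341 m/yr

341 m/yr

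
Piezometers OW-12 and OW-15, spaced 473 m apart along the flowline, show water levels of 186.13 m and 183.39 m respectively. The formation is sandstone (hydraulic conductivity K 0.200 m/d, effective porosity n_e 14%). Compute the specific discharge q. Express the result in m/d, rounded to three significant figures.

0.00116 m/d

Hydraulic gradient i = (186.13 − 183.39) / 473 = 2.74 / 473 = 0.005793
q = Ki = 0.200 × 0.005793 = 0.001159 m/d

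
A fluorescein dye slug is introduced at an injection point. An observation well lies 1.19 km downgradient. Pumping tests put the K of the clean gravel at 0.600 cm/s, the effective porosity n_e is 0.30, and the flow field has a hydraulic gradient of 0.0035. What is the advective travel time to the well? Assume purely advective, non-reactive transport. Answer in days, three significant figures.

K = 0.600 cm/s × 864 = 518.4 m/d
Specific discharge q = 518.4 × 0.0035 = 1.814 m/d
Seepage velocity v = q / n = 1.814 / 0.30 = 6.048 m/d
L = 1.19 km = 1190 m
t = L / v = 1190 / 6.048 = 196.8 d

197 days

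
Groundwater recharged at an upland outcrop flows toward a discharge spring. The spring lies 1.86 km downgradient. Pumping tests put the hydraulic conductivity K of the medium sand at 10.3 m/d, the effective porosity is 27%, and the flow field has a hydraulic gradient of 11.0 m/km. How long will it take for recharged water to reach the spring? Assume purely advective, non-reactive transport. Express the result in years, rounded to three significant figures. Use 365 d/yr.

Specific discharge q = 10.3 × 0.011 = 0.1133 m/d
Seepage velocity v = q / n = 0.1133 / 0.27 = 0.4196 m/d
L = 1.86 km = 1860 m
t = L / v = 1860 / 0.4196 = 4432 d
   = 4432 / 365 = 12.1 yr

12.1 years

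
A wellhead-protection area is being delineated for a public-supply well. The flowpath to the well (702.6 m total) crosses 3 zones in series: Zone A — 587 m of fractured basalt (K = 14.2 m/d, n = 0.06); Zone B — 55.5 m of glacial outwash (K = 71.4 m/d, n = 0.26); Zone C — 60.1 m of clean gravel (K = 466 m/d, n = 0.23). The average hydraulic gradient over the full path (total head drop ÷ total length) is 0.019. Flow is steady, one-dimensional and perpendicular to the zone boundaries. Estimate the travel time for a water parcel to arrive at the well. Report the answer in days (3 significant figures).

Steady 1-D flow in series ⇒ the Darcy flux q is identical in every zone and the zone head losses add (resistances L/K in series).
Σ(L/K) = 587/14.2 + 55.5/71.4 + 60.1/466 = 41.34 + 0.7773 + 0.1290 = 42.24 d
K_eq = L_total / Σ(L/K) = 702.6 / 42.24 = 16.63 m/d
q = K_eq · i = 16.63 × 0.019 = 0.3160 m/d (same in every zone)
Zone A: v = q/n = 0.3160/0.06 = 5.267 m/d → t_A = 587/5.267 = 111.5 d
Zone B: v = q/n = 0.3160/0.26 = 1.215 m/d → t_B = 55.5/1.215 = 45.66 d
Zone C: v = q/n = 0.3160/0.23 = 1.374 m/d → t_C = 60.1/1.374 = 43.74 d
Total t = 111.5 + 45.66 + 43.74 = 200.9 d

201 days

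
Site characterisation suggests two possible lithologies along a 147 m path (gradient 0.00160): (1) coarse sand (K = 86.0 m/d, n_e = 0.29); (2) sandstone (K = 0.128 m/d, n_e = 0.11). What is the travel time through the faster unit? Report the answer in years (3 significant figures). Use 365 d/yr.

0.849 years

Unit 1 (coarse sand): v = 86.0×0.0016/0.29 = 0.4745 m/d, t = 147/0.4745 = 309.8 d
Unit 2 (sandstone): v = 0.128×0.0016/0.11 = 0.001862 m/d, t = 147/0.001862 = 78960 d
Faster: 309.8 d / 365 = 0.849 yr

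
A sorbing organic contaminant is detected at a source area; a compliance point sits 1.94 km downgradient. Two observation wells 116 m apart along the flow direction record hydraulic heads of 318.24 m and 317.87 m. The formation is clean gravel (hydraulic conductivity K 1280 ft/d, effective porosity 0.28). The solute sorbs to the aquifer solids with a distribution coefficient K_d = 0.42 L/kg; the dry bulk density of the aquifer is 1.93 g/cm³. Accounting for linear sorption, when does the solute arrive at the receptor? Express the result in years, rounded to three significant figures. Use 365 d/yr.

4.66 years

Hydraulic gradient i = (318.24 − 317.87) / 116 = 0.37 / 116 = 0.003190
K = 1280 ft/d × 0.3048 = 390.1 m/d
Specific discharge q = 390.1 × 0.003190 = 1.244 m/d
Average linear velocity = 1.244 / 0.28 = 4.444 m/d
Retardation R = 1 + ρ_b·K_d/n = 1 + 1.93×0.42/0.28 = 3.895
Contaminant velocity v_c = v/R = 4.444/3.895 = 1.141 m/d
L = 1.94 km = 1940 m
t = L/v_c = 1940/1.141 = 1700 d
   = 1700/365 = 4.66 yr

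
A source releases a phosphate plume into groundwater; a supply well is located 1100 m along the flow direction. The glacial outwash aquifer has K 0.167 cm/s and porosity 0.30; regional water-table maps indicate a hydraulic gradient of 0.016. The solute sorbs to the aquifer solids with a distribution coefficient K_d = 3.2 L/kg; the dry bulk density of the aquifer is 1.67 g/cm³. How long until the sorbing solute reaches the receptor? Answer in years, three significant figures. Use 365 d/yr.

K = 0.167 cm/s × 864 = 144.3 m/d
Darcy flux q = K·i = 144.3 × 0.016 = 2.309 m/d
v_s = q/n_e = 2.309/0.30 = 7.695 m/d
Retardation R = 1 + ρ_b·K_d/n = 1 + 1.67×3.2/0.30 = 18.81
Contaminant velocity v_c = v/R = 7.695/18.81 = 0.4090 m/d
t = L/v_c = 1100/0.4090 = 2689 d
   = 2689/365 = 7.37 yr

7.37 years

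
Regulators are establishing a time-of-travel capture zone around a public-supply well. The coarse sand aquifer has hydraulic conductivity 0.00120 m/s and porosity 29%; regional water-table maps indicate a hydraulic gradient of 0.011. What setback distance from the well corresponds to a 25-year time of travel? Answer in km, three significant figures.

35.9 km

K = 0.00120 m/s × 86400 s/d = 103.7 m/d
Specific discharge q = 103.7 × 0.011 = 1.140 m/d
Seepage velocity v = q / n = 1.140 / 0.29 = 3.933 m/d
T = 25 yr × 365 = 9125 d
L = v × T = 3.933 × 9125 = 35890 m
   = 35.9 km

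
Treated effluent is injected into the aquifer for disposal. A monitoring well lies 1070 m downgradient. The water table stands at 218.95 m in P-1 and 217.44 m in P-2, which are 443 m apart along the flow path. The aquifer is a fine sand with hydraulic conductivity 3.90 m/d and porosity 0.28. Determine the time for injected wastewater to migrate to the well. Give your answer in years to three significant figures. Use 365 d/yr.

61.7 years

Hydraulic gradient i = (218.95 − 217.44) / 443 = 1.51 / 443 = 0.003409
q = Ki = 3.90 × 0.003409 = 0.01329 m/d
Seepage velocity v = q / n = 0.01329 / 0.28 = 0.04748 m/d
t = L / v = 1070 / 0.04748 = 22540 d
   = 22540 / 365 = 61.7 yr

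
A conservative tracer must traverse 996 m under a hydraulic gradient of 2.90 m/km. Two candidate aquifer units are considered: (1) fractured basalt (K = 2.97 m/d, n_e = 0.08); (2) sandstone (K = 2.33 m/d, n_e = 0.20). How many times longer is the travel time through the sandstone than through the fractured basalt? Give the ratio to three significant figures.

3.19

Unit 1 (fractured basalt): v = 2.97×0.0029/0.08 = 0.1077 m/d, t = 996/0.1077 = 9251 d
Unit 2 (sandstone): v = 2.33×0.0029/0.20 = 0.03378 m/d, t = 996/0.03378 = 29480 d
t(sandstone) / t(fractured basalt) = 29480/9251 = 3.19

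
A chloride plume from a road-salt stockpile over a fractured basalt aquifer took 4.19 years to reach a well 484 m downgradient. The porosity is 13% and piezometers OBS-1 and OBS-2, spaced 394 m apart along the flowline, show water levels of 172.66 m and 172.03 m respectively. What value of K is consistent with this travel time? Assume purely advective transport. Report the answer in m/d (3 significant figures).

25.7 m/d

Hydraulic gradient i = (172.66 − 172.03) / 394 = 0.63 / 394 = 0.001599
t = 4.19 years = 1529 d
v = L / t = 484 / 1529 = 0.3165 m/d
K = v · n / i = 0.3165 × 0.13 / 0.001599 = 25.7 m/d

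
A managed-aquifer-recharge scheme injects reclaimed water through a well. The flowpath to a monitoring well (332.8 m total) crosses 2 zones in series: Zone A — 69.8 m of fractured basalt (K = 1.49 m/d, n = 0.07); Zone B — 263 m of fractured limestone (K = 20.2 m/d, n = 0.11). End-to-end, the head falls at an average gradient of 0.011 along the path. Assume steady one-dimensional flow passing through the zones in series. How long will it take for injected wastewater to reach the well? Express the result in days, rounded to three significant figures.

For zones in series the flux q is common to all zones; the equivalent conductivity is the harmonic (thickness-weighted) mean, K_eq = L_total / Σ(L_j/K_j).
Σ(L/K) = 69.8/1.49 + 263/20.2 = 46.85 + 13.02 = 59.87 d
K_eq = L_total / Σ(L/K) = 332.8 / 59.87 = 5.559 m/d
q = K_eq · i = 5.559 × 0.011 = 0.06115 m/d (same in every zone)
Zone A: v = q/n = 0.06115/0.07 = 0.8736 m/d → t_A = 69.8/0.8736 = 79.90 d
Zone B: v = q/n = 0.06115/0.11 = 0.5559 m/d → t_B = 263/0.5559 = 473.1 d
Total t = 79.90 + 473.1 = 553.0 d

553 days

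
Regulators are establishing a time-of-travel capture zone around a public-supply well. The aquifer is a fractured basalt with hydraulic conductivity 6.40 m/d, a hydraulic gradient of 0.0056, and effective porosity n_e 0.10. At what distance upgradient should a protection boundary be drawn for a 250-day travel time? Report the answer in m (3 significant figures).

89.6 m

Specific discharge q = 6.40 × 0.0056 = 0.03584 m/d
v_s = q/n_e = 0.03584/0.10 = 0.3584 m/d
L = v × T = 0.3584 × 250 = 89.60 m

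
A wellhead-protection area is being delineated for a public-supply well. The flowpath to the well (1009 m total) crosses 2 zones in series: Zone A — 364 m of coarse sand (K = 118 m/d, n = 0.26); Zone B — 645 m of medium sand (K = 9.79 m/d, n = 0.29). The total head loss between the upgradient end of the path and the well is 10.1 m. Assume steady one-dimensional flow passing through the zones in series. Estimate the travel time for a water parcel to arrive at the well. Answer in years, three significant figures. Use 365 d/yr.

5.27 years

Continuity: the same q passes through each zone, so ΔH = q·Σ(L_j/K_j) — the zones act as resistances in series.
Σ(L/K) = 364/118 + 645/9.79 = 3.085 + 65.88 = 68.97 d
q = ΔH / Σ(L/K) = 10.1 / 68.97 = 0.1464 m/d (same in every zone)
Zone A: v = q/n = 0.1464/0.26 = 0.5632 m/d → t_A = 364/0.5632 = 646.3 d
Zone B: v = q/n = 0.1464/0.29 = 0.5050 m/d → t_B = 645/0.5050 = 1277 d
Total t = 646.3 + 1277 = 1924 d
   = 1924 / 365 = 5.27 yr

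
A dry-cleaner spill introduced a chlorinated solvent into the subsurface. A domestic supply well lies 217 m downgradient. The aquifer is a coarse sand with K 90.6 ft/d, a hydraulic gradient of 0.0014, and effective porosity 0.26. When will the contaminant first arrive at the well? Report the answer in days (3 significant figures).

K = 90.6 ft/d × 0.3048 = 27.61 m/d
q = Ki = 27.61 × 0.0014 = 0.03866 m/d
v = Ki/n = 27.61·0.0014/0.26 = 0.1487 m/d
t = L / v = 217 / 0.1487 = 1459 d

1460 days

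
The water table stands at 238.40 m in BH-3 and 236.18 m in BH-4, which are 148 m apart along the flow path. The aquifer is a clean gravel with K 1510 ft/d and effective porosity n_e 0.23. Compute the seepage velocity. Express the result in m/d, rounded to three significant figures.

30.0 m/d

Hydraulic gradient i = (238.40 − 236.18) / 148 = 2.22 / 148 = 0.01500
K = 1510 ft/d × 0.3048 = 460.2 m/d
q = Ki = 460.2 × 0.01500 = 6.904 m/d
Seepage velocity v = q / n = 6.904 / 0.23 = 30.02 m/d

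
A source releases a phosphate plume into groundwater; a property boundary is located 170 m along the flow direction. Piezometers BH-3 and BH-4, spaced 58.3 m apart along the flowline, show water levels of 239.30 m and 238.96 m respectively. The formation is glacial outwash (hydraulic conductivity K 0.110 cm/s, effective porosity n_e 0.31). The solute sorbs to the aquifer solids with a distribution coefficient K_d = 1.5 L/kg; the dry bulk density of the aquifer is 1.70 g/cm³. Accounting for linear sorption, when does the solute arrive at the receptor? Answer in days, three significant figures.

Hydraulic gradient i = (239.30 − 238.96) / 58.3 = 0.34 / 58.3 = 0.005832
K = 0.110 cm/s × 864 = 95.04 m/d
q = Ki = 95.04 × 0.005832 = 0.5543 m/d
v = Ki/n = 95.04·0.005832/0.31 = 1.788 m/d
Retardation R = 1 + ρ_b·K_d/n = 1 + 1.70×1.5/0.31 = 9.226
Contaminant velocity v_c = v/R = 1.788/9.226 = 0.1938 m/d
t = L/v_c = 170/0.1938 = 877.2 d

877 days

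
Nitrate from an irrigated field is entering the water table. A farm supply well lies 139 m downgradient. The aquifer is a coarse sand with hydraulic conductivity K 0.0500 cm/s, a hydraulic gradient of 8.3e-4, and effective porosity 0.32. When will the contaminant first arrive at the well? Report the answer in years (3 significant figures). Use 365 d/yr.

K = 0.0500 cm/s × 864 = 43.20 m/d
Specific discharge q = 43.20 × 8.3e-4 = 0.03586 m/d
v_s = q/n_e = 0.03586/0.32 = 0.1121 m/d
t = L / v = 139 / 0.1121 = 1241 d
   = 1241 / 365 = 3.40 yr

3.40 years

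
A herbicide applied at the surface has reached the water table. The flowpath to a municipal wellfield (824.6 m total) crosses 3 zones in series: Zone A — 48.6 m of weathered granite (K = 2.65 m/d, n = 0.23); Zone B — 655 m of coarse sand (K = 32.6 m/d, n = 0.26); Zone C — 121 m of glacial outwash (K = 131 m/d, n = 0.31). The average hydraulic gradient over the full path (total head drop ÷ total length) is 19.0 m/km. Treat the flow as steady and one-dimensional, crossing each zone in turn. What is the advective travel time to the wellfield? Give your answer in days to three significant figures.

550 days

Steady 1-D flow in series ⇒ the Darcy flux q is identical in every zone and the zone head losses add (resistances L/K in series).
Σ(L/K) = 48.6/2.65 + 655/32.6 + 121/131 = 18.34 + 20.09 + 0.9237 = 39.36 d
K_eq = L_total / Σ(L/K) = 824.6 / 39.36 = 20.95 m/d
q = K_eq · i = 20.95 × 0.019 = 0.3981 m/d (same in every zone)
Zone A: v = q/n = 0.3981/0.23 = 1.731 m/d → t_A = 48.6/1.731 = 28.08 d
Zone B: v = q/n = 0.3981/0.26 = 1.531 m/d → t_B = 655/1.531 = 427.8 d
Zone C: v = q/n = 0.3981/0.31 = 1.284 m/d → t_C = 121/1.284 = 94.22 d
Total t = 28.08 + 427.8 + 94.22 = 550.1 d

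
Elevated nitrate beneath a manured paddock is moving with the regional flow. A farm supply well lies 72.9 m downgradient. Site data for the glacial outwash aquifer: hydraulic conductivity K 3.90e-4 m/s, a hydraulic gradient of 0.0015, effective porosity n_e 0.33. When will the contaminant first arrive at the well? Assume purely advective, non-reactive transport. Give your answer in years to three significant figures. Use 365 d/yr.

K = 3.90e-4 m/s × 86400 s/d = 33.70 m/d
Darcy flux q = K·i = 33.70 × 0.0015 = 0.05054 m/d
Average linear velocity = 0.05054 / 0.33 = 0.1532 m/d
t = L / v = 72.9 / 0.1532 = 476.0 d
   = 476.0 / 365 = 1.30 yr

1.30 years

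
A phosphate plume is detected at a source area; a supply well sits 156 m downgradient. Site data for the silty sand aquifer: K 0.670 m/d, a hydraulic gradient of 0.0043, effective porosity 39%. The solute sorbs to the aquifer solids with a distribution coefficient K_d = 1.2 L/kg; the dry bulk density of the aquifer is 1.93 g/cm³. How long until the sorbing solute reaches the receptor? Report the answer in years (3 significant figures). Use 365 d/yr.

401 years

q = Ki = 0.670 × 0.0043 = 0.002881 m/d
Seepage velocity v = q / n = 0.002881 / 0.39 = 0.007387 m/d
Retardation R = 1 + ρ_b·K_d/n = 1 + 1.93×1.2/0.39 = 6.938
Contaminant velocity v_c = v/R = 0.007387/6.938 = 0.001065 m/d
t = L/v_c = 156/0.001065 = 146500 d
   = 146500/365 = 401 yr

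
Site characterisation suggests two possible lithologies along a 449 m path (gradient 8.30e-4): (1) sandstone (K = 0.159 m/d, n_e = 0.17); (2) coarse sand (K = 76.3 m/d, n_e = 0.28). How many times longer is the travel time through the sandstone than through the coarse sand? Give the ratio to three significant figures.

291

Unit 1 (sandstone): v = 0.159×8.3e-4/0.17 = 7.763e-4 m/d, t = 449/7.763e-4 = 578400 d
Unit 2 (coarse sand): v = 76.3×8.3e-4/0.28 = 0.2262 m/d, t = 449/0.2262 = 1985 d
t(sandstone) / t(coarse sand) = 578400/1985 = 291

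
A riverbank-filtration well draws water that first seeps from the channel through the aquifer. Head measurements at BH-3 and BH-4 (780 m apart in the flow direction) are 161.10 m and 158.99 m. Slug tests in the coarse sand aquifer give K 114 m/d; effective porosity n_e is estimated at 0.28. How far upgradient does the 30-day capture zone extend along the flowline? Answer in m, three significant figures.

33.0 m

Hydraulic gradient i = (161.10 − 158.99) / 780 = 2.11 / 780 = 0.002705
Specific discharge q = 114 × 0.002705 = 0.3084 m/d
v_s = q/n_e = 0.3084/0.28 = 1.101 m/d
L = v × T = 1.101 × 30 = 33.04 m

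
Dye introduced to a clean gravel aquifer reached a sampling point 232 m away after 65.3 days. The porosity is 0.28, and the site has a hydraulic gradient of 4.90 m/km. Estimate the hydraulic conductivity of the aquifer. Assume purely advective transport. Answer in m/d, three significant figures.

203 m/d

v = L / t = 232 / 65.3 = 3.553 m/d
K = v · n / i = 3.553 × 0.28 / 0.0049 = 203 m/d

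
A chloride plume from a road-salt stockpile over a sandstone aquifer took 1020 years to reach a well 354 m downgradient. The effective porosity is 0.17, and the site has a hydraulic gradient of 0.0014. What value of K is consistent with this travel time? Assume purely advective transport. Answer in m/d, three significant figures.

0.115 m/d

t = 1020 years = 372300 d
v = L / t = 354 / 372300 = 9.508e-4 m/d
K = v · n / i = 9.508e-4 × 0.17 / 0.0014 = 0.115 m/d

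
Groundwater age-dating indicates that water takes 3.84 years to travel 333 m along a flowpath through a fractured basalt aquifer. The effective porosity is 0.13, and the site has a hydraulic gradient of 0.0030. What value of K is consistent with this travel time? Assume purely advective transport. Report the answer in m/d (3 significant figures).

t = 3.84 years = 1402 d
v = L / t = 333 / 1402 = 0.2376 m/d
K = v · n / i = 0.2376 × 0.13 / 0.0030 = 10.3 m/d

10.3 m/d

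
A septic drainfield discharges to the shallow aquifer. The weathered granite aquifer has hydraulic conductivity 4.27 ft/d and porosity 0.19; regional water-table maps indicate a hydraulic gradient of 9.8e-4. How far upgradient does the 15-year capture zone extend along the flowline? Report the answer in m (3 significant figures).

36.8 m

K = 4.27 ft/d × 0.3048 = 1.301 m/d
Darcy flux q = K·i = 1.301 × 9.8e-4 = 0.001275 m/d
Seepage velocity v = q / n = 0.001275 / 0.19 = 0.006713 m/d
T = 15 yr × 365 = 5475 d
L = v × T = 0.006713 × 5475 = 36.75 m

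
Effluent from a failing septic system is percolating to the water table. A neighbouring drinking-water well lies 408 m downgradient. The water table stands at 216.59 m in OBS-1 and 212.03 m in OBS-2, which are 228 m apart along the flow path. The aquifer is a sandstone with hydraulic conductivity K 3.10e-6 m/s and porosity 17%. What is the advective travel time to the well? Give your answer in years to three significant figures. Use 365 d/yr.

35.5 years

Hydraulic gradient i = (216.59 − 212.03) / 228 = 4.56 / 228 = 0.02000
K = 3.10e-6 m/s × 86400 s/d = 0.2678 m/d
q = Ki = 0.2678 × 0.02000 = 0.005357 m/d
v = Ki/n = 0.2678·0.02000/0.17 = 0.03151 m/d
t = L / v = 408 / 0.03151 = 12950 d
   = 12950 / 365 = 35.5 yr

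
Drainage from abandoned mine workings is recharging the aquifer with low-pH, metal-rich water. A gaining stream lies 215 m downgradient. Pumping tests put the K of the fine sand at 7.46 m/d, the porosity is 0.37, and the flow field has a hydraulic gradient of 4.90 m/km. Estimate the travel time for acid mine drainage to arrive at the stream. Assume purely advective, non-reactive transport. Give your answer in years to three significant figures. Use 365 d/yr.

5.96 years

q = Ki = 7.46 × 0.0049 = 0.03655 m/d
Average linear velocity = 0.03655 / 0.37 = 0.09879 m/d
t = L / v = 215 / 0.09879 = 2176 d
   = 2176 / 365 = 5.96 yr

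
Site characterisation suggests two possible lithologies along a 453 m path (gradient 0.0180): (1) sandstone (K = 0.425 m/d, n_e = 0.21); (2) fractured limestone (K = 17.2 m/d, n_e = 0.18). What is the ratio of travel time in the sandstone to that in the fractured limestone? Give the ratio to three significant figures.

47.2

Unit 1 (sandstone): v = 0.425×0.018/0.21 = 0.03643 m/d, t = 453/0.03643 = 12440 d
Unit 2 (fractured limestone): v = 17.2×0.018/0.18 = 1.720 m/d, t = 453/1.720 = 263.4 d
t(sandstone) / t(fractured limestone) = 12440/263.4 = 47.2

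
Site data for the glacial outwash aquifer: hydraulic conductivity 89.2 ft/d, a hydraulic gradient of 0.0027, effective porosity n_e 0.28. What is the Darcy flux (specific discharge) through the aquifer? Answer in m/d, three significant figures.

0.0734 m/d

K = 89.2 ft/d × 0.3048 = 27.19 m/d
Darcy flux q = K·i = 27.19 × 0.0027 = 0.07341 m/d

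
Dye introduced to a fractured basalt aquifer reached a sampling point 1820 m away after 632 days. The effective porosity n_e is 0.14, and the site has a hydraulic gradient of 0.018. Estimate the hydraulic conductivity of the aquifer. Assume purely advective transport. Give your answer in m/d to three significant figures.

v = L / t = 1820 / 632 = 2.880 m/d
K = v · n / i = 2.880 × 0.14 / 0.018 = 22.4 m/d

22.4 m/d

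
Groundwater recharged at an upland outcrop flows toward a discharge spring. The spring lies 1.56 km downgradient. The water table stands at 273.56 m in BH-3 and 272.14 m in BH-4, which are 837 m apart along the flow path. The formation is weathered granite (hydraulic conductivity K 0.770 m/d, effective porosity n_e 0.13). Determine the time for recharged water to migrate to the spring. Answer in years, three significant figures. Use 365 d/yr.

425 years

Hydraulic gradient i = (273.56 − 272.14) / 837 = 1.42 / 837 = 0.001697
Darcy flux q = K·i = 0.770 × 0.001697 = 0.001306 m/d
Seepage velocity v = q / n = 0.001306 / 0.13 = 0.01005 m/d
L = 1.56 km = 1560 m
t = L / v = 1560 / 0.01005 = 155200 d
   = 155200 / 365 = 425 yr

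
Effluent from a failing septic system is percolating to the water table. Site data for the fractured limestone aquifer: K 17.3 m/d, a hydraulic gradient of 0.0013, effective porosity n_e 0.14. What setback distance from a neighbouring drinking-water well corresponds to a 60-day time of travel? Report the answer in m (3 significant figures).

9.64 m

Specific discharge q = 17.3 × 0.0013 = 0.02249 m/d
Seepage velocity v = q / n = 0.02249 / 0.14 = 0.1606 m/d
L = v × T = 0.1606 × 60 = 9.639 m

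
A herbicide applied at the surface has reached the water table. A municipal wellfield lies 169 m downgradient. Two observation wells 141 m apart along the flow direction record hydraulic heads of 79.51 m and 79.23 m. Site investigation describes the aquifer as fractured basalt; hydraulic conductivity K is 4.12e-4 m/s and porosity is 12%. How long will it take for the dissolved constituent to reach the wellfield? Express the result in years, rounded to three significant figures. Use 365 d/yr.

0.786 years

Hydraulic gradient i = (79.51 − 79.23) / 141 = 0.28 / 141 = 0.001986
K = 4.12e-4 m/s × 86400 s/d = 35.60 m/d
Specific discharge q = 35.60 × 0.001986 = 0.07069 m/d
v_s = q/n_e = 0.07069/0.12 = 0.5891 m/d
t = L / v = 169 / 0.5891 = 286.9 d
   = 286.9 / 365 = 0.786 yr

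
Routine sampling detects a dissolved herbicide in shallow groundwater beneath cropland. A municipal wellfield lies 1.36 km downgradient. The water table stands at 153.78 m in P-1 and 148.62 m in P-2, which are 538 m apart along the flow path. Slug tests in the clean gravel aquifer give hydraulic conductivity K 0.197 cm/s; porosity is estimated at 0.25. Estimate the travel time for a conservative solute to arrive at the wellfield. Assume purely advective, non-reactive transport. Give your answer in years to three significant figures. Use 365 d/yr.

Hydraulic gradient i = (153.78 − 148.62) / 538 = 5.16 / 538 = 0.009591
K = 0.197 cm/s × 864 = 170.2 m/d
q = Ki = 170.2 × 0.009591 = 1.632 m/d
v_s = q/n_e = 1.632/0.25 = 6.530 m/d
L = 1.36 km = 1360 m
t = L / v = 1360 / 6.530 = 208.3 d
   = 208.3 / 365 = 0.571 yr

0.571 years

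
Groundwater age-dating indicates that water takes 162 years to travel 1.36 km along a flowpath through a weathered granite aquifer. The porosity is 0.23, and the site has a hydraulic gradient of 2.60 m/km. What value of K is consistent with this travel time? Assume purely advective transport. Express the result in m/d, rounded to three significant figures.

t = 162 years = 59130 d
L = 1.36 km = 1360 m
v = L / t = 1360 / 59130 = 0.02300 m/d
K = v · n / i = 0.02300 × 0.23 / 0.0026 = 2.03 m/d

2.03 m/d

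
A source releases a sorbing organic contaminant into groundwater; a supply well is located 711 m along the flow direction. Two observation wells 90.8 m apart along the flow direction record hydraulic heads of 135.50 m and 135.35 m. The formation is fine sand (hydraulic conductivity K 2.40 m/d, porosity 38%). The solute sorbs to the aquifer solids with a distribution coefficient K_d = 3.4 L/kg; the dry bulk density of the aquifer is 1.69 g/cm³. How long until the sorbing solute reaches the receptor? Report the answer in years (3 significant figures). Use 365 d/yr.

3010 years

Hydraulic gradient i = (135.50 − 135.35) / 90.8 = 0.15 / 90.8 = 0.001652
q = Ki = 2.40 × 0.001652 = 0.003965 m/d
Average linear velocity = 0.003965 / 0.38 = 0.01043 m/d
Retardation R = 1 + ρ_b·K_d/n = 1 + 1.69×3.4/0.38 = 16.12
Contaminant velocity v_c = v/R = 0.01043/16.12 = 6.472e-4 m/d
t = L/v_c = 711/6.472e-4 = 1.099e6 d
   = 1.099e6/365 = 3010 yr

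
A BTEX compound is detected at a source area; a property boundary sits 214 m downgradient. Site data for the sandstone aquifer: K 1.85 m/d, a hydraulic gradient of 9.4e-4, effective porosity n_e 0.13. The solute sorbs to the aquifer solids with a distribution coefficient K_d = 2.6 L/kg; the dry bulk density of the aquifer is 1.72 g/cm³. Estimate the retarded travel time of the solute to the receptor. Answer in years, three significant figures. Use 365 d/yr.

Specific discharge q = 1.85 × 9.4e-4 = 0.001739 m/d
v_s = q/n_e = 0.001739/0.13 = 0.01338 m/d
Retardation R = 1 + ρ_b·K_d/n = 1 + 1.72×2.6/0.13 = 35.40
Contaminant velocity v_c = v/R = 0.01338/35.40 = 3.779e-4 m/d
t = L/v_c = 214/3.779e-4 = 566300 d
   = 566300/365 = 1550 yr

1550 years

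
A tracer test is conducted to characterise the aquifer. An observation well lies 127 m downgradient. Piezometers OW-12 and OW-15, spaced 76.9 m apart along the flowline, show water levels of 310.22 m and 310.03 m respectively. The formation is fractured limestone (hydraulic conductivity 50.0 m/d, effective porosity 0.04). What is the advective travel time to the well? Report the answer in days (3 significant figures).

41.1 days

Hydraulic gradient i = (310.22 − 310.03) / 76.9 = 0.19 / 76.9 = 0.002471
q = Ki = 50.0 × 0.002471 = 0.1235 m/d
v_s = q/n_e = 0.1235/0.04 = 3.088 m/d
t = L / v = 127 / 3.088 = 41.12 d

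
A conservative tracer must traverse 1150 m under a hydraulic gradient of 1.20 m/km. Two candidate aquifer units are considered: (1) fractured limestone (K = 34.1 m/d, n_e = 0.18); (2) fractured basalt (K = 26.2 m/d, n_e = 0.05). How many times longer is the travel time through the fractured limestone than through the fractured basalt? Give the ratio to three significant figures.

Unit 1 (fractured limestone): v = 34.1×0.0012/0.18 = 0.2273 m/d, t = 1150/0.2273 = 5059 d
Unit 2 (fractured basalt): v = 26.2×0.0012/0.05 = 0.6288 m/d, t = 1150/0.6288 = 1829 d
t(fractured limestone) / t(fractured basalt) = 5059/1829 = 2.77

2.77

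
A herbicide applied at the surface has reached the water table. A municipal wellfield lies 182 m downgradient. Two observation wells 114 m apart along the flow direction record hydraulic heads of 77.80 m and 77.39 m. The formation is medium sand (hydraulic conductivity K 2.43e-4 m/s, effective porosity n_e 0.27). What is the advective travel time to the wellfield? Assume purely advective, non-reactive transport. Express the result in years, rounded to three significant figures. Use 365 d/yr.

1.78 years

Hydraulic gradient i = (77.80 − 77.39) / 114 = 0.41 / 114 = 0.003596
K = 2.43e-4 m/s × 86400 s/d = 21.00 m/d
Darcy flux q = K·i = 21.00 × 0.003596 = 0.07551 m/d
Seepage velocity v = q / n = 0.07551 / 0.27 = 0.2797 m/d
t = L / v = 182 / 0.2797 = 650.8 d
   = 650.8 / 365 = 1.78 yr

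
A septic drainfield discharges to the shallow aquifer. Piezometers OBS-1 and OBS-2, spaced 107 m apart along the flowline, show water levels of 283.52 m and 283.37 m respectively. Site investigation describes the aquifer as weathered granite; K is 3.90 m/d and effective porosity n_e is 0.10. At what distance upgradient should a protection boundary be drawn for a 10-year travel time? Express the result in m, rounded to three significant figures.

Hydraulic gradient i = (283.52 − 283.37) / 107 = 0.15 / 107 = 0.001402
q = Ki = 3.90 × 0.001402 = 0.005467 m/d
v = Ki/n = 3.90·0.001402/0.10 = 0.05467 m/d
T = 10 yr × 365 = 3650 d
L = v × T = 0.05467 × 3650 = 199.6 m

200 m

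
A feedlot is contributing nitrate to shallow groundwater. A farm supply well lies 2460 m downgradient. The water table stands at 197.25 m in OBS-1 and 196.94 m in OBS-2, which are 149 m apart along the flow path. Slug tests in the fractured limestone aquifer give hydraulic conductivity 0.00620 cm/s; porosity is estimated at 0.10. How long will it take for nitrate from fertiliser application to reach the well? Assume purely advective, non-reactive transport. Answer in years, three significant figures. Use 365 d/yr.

60.5 years

Hydraulic gradient i = (197.25 − 196.94) / 149 = 0.31 / 149 = 0.002081
K = 0.00620 cm/s × 864 = 5.357 m/d
Specific discharge q = 5.357 × 0.002081 = 0.01115 m/d
Average linear velocity = 0.01115 / 0.10 = 0.1115 m/d
t = L / v = 2460 / 0.1115 = 22070 d
   = 22070 / 365 = 60.5 yr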